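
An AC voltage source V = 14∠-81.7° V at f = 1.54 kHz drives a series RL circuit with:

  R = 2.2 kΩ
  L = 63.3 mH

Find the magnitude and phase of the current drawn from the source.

Step 1 — Angular frequency: ω = 2π·f = 2π·1540 = 9676 rad/s.
Step 2 — Component impedances:
  R: Z = R = 2200 Ω
  L: Z = jωL = j·9676·0.0633 = 0 + j612.5 Ω
Step 3 — Series combination: Z_total = R + L = 2200 + j612.5 Ω = 2284∠15.6° Ω.
Step 4 — Source phasor: V = 14∠-81.7° V = 2.021 - j13.85 V.
Step 5 — Ohm's law: I = V / Z_total = (2.021 - j13.85) / (2200 + j612.5) = -0.0007745 - j0.006081 A.
Step 6 — Convert to polar: |I| = 0.00613 A, ∠I = -97.3°.

I = 0.00613∠-97.3° A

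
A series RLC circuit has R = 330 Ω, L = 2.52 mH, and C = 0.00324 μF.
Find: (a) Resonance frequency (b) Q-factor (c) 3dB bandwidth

Step 1 — Resonance condition Im(Z)=0 gives ω₀ = 1/√(LC).
Step 2 — ω₀ = 1/√(0.00252·3.24e-09) = 3.5e+05 rad/s.
Step 3 — f₀ = ω₀/(2π) = 5.57e+04 Hz.
Step 4 — Series Q: Q = ω₀L/R = 3.5e+05·0.00252/330 = 2.672.
Step 5 — 3dB bandwidth: Δω = ω₀/Q = 1.31e+05 rad/s; BW = Δω/(2π) = 2.084e+04 Hz.

(a) f₀ = 5.57e+04 Hz  (b) Q = 2.672  (c) BW = 2.084e+04 Hz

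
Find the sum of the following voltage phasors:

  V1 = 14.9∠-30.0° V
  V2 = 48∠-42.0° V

Step 1 — Convert each phasor to rectangular form:
  V1 = 14.9·(cos(-30.0°) + j·sin(-30.0°)) = 12.9 - j7.45 V
  V2 = 48·(cos(-42.0°) + j·sin(-42.0°)) = 35.67 - j32.12 V
Step 2 — Sum components: V_total = 48.57 - j39.57 V.
Step 3 — Convert to polar: |V_total| = 62.65 V, ∠V_total = -39.2°.

V_total = 62.65∠-39.2° V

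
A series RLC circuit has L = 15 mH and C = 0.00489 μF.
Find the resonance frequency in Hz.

Step 1 — Resonance condition Im(Z)=0 gives ω₀ = 1/√(LC).
Step 2 — ω₀ = 1/√(0.015·4.89e-09) = 1.168e+05 rad/s.
Step 3 — f₀ = ω₀/(2π) = 1.858e+04 Hz.

f₀ = 1.858e+04 Hz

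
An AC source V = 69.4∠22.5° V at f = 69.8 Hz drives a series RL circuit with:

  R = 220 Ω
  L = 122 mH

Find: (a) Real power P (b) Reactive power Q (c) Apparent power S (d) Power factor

Step 1 — Angular frequency: ω = 2π·f = 2π·69.8 = 438.6 rad/s.
Step 2 — Component impedances:
  R: Z = R = 220 Ω
  L: Z = jωL = j·438.6·0.122 = 0 + j53.51 Ω
Step 3 — Series combination: Z_total = R + L = 220 + j53.51 Ω = 226.4∠13.7° Ω.
Step 4 — Source phasor: V = 69.4∠22.5° V = 64.12 + j26.56 V.
Step 5 — Current: I = V / Z = 0.3029 + j0.04706 A = 0.3065∠8.8° A.
Step 6 — Complex power: S = V·I* = 20.67 + j5.027 VA.
Step 7 — Real power: P = Re(S) = 20.67 W.
Step 8 — Reactive power: Q = Im(S) = 5.027 VAR.
Step 9 — Apparent power: |S| = 21.27 VA.
Step 10 — Power factor: PF = P/|S| = 0.9717 (lagging).

(a) P = 20.67 W  (b) Q = 5.027 VAR  (c) S = 21.27 VA  (d) PF = 0.9717 (lagging)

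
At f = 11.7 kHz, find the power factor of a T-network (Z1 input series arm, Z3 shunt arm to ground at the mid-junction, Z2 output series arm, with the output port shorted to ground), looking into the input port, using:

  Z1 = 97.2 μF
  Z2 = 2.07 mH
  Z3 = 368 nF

Step 1 — Angular frequency: ω = 2π·f = 2π·1.17e+04 = 7.351e+04 rad/s.
Step 2 — Component impedances:
  Z1: Z = 1/(jωC) = -j/(ω·C) = 0 - j0.1399 Ω
  Z2: Z = jωL = j·7.351e+04·0.00207 = 0 + j152.2 Ω
  Z3: Z = 1/(jωC) = -j/(ω·C) = 0 - j36.96 Ω
Step 3 — With the output port shorted to ground, the output series arm Z2 runs from the junction to ground; the shunt arm Z3 also runs from the junction to ground. They appear in parallel: Z3 || Z2 = 0 - j48.82 Ω.
Step 4 — Series with input arm Z1: Z_in = Z1 + (Z3 || Z2) = 0 - j48.96 Ω = 48.96∠-90.0° Ω.
Step 5 — Power factor: PF = cos(φ) = Re(Z)/|Z| = 0/48.96 = 0.
Step 6 — Type: Im(Z) = -48.96 ⇒ leading (phase φ = -90.0°).

PF = 0 (leading, φ = -90.0°)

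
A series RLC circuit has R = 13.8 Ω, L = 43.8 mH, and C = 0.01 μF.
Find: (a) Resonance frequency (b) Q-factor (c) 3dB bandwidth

Step 1 — Resonance condition Im(Z)=0 gives ω₀ = 1/√(LC).
Step 2 — ω₀ = 1/√(0.0438·1e-08) = 4.778e+04 rad/s.
Step 3 — f₀ = ω₀/(2π) = 7605 Hz.
Step 4 — Series Q: Q = ω₀L/R = 4.778e+04·0.0438/13.8 = 151.7.
Step 5 — 3dB bandwidth: Δω = ω₀/Q = 315.1 rad/s; BW = Δω/(2π) = 50.14 Hz.

(a) f₀ = 7605 Hz  (b) Q = 151.7  (c) BW = 50.14 Hz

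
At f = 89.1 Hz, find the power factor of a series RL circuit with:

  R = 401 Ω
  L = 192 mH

Step 1 — Angular frequency: ω = 2π·f = 2π·89.1 = 559.8 rad/s.
Step 2 — Component impedances:
  R: Z = R = 401 Ω
  L: Z = jωL = j·559.8·0.192 = 0 + j107.5 Ω
Step 3 — Series combination: Z_total = R + L = 401 + j107.5 Ω = 415.2∠15.0° Ω.
Step 4 — Power factor: PF = cos(φ) = Re(Z)/|Z| = 401/415.16 = 0.9659.
Step 5 — Type: Im(Z) = 107.5 ⇒ lagging (phase φ = 15.0°).

PF = 0.9659 (lagging, φ = 15.0°)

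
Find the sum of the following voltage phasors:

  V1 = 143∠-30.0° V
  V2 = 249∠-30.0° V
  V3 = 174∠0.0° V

Step 1 — Convert each phasor to rectangular form:
  V1 = 143·(cos(-30.0°) + j·sin(-30.0°)) = 123.8 - j71.5 V
  V2 = 249·(cos(-30.0°) + j·sin(-30.0°)) = 215.6 - j124.5 V
  V3 = 174·(cos(0.0°) + j·sin(0.0°)) = 174 V
Step 2 — Sum components: V_total = 513.5 - j196 V.
Step 3 — Convert to polar: |V_total| = 549.6 V, ∠V_total = -20.9°.

V_total = 549.6∠-20.9° V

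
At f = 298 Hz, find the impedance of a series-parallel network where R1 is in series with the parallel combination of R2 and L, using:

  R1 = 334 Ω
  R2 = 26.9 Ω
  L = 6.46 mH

Step 1 — Angular frequency: ω = 2π·f = 2π·298 = 1872 rad/s.
Step 2 — Component impedances:
  R1: Z = R = 334 Ω
  R2: Z = R = 26.9 Ω
  L: Z = jωL = j·1872·0.00646 = 0 + j12.1 Ω
Step 3 — Parallel branch: R2 || L = 1/(1/R2 + 1/L) = 4.524 + j10.06 Ω.
Step 4 — Series with R1: Z_total = R1 + (R2 || L) = 338.5 + j10.06 Ω = 338.7∠1.7° Ω.

Z = 338.5 + j10.06 Ω = 338.7∠1.7° Ω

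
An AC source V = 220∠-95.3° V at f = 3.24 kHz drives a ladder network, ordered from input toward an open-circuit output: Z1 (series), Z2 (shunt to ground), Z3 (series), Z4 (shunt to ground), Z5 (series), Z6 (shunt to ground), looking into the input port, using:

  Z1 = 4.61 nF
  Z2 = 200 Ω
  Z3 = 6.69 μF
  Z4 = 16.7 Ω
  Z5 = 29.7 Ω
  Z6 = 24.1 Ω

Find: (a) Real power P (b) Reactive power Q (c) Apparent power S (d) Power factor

Step 1 — Angular frequency: ω = 2π·f = 2π·3240 = 2.036e+04 rad/s.
Step 2 — Component impedances:
  Z1: Z = 1/(jωC) = -j/(ω·C) = 0 - j1.066e+04 Ω
  Z2: Z = R = 200 Ω
  Z3: Z = 1/(jωC) = -j/(ω·C) = 0 - j7.343 Ω
  Z4: Z = R = 16.7 Ω
  Z5: Z = R = 29.7 Ω
  Z6: Z = R = 24.1 Ω
Step 3 — Ladder network (open output): work backward from the far end, alternating series and parallel combinations. Z_in = 12.2 - j1.066e+04 Ω = 1.066e+04∠-89.9° Ω.
Step 4 — Source phasor: V = 220∠-95.3° V = -20.32 - j219.1 V.
Step 5 — Current: I = V / Z = 0.02054 - j0.001929 A = 0.02063∠-5.4° A.
Step 6 — Complex power: S = V·I* = 0.005196 - j4.539 VA.
Step 7 — Real power: P = Re(S) = 0.005196 W.
Step 8 — Reactive power: Q = Im(S) = -4.539 VAR.
Step 9 — Apparent power: |S| = 4.539 VA.
Step 10 — Power factor: PF = P/|S| = 0.001145 (leading).

(a) P = 0.005196 W  (b) Q = -4.539 VAR  (c) S = 4.539 VA  (d) PF = 0.001145 (leading)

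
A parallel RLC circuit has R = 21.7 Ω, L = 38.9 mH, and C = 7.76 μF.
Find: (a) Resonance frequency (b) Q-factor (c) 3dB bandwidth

Step 1 — Resonance: ω₀ = 1/√(LC) = 1/√(0.0389·7.76e-06) = 1820 rad/s.
Step 2 — f₀ = ω₀/(2π) = 289.7 Hz.
Step 3 — Parallel Q: Q = R/(ω₀L) = 21.7/(1820·0.0389) = 0.3065.
Step 4 — Bandwidth: Δω = ω₀/Q = 5939 rad/s; BW = Δω/(2π) = 945.1 Hz.

(a) f₀ = 289.7 Hz  (b) Q = 0.3065  (c) BW = 945.1 Hz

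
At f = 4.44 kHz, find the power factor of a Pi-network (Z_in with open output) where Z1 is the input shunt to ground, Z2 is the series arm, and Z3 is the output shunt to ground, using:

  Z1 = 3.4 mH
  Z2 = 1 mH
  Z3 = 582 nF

Step 1 — Angular frequency: ω = 2π·f = 2π·4440 = 2.79e+04 rad/s.
Step 2 — Component impedances:
  Z1: Z = jωL = j·2.79e+04·0.0034 = 0 + j94.85 Ω
  Z2: Z = jωL = j·2.79e+04·0.001 = 0 + j27.9 Ω
  Z3: Z = 1/(jωC) = -j/(ω·C) = 0 - j61.59 Ω
Step 3 — With open output, the series arm Z2 and the output shunt Z3 appear in series to ground: Z2 + Z3 = 0 - j33.69 Ω.
Step 4 — Parallel with input shunt Z1: Z_in = Z1 || (Z2 + Z3) = 0 - j52.26 Ω = 52.26∠-90.0° Ω.
Step 5 — Power factor: PF = cos(φ) = Re(Z)/|Z| = 0/52.26 = 0.
Step 6 — Type: Im(Z) = -52.26 ⇒ leading (phase φ = -90.0°).

PF = 0 (leading, φ = -90.0°)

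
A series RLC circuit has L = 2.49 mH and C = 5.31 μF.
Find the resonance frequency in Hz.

Step 1 — Resonance condition Im(Z)=0 gives ω₀ = 1/√(LC).
Step 2 — ω₀ = 1/√(0.00249·5.31e-06) = 8697 rad/s.
Step 3 — f₀ = ω₀/(2π) = 1384 Hz.

f₀ = 1384 Hz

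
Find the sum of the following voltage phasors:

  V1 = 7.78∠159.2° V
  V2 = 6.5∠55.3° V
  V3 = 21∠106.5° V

Step 1 — Convert each phasor to rectangular form:
  V1 = 7.78·(cos(159.2°) + j·sin(159.2°)) = -7.273 + j2.763 V
  V2 = 6.5·(cos(55.3°) + j·sin(55.3°)) = 3.7 + j5.344 V
  V3 = 21·(cos(106.5°) + j·sin(106.5°)) = -5.964 + j20.14 V
Step 2 — Sum components: V_total = -9.537 + j28.24 V.
Step 3 — Convert to polar: |V_total| = 29.81 V, ∠V_total = 108.7°.

V_total = 29.81∠108.7° V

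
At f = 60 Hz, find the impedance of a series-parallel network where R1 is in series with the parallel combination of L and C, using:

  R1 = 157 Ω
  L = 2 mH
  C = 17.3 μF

Step 1 — Angular frequency: ω = 2π·f = 2π·60 = 377 rad/s.
Step 2 — Component impedances:
  R1: Z = R = 157 Ω
  L: Z = jωL = j·377·0.002 = 0 + j0.754 Ω
  C: Z = 1/(jωC) = -j/(ω·C) = 0 - j153.3 Ω
Step 3 — Parallel branch: L || C = 1/(1/L + 1/C) = 0 + j0.7577 Ω.
Step 4 — Series with R1: Z_total = R1 + (L || C) = 157 + j0.7577 Ω = 157∠0.3° Ω.

Z = 157 + j0.7577 Ω = 157∠0.3° Ω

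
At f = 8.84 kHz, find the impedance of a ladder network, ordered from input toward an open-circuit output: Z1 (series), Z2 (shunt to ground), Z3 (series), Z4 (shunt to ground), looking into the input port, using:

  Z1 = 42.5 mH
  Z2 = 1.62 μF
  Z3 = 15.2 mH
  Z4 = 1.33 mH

Step 1 — Angular frequency: ω = 2π·f = 2π·8840 = 5.554e+04 rad/s.
Step 2 — Component impedances:
  Z1: Z = jωL = j·5.554e+04·0.0425 = 0 + j2361 Ω
  Z2: Z = 1/(jωC) = -j/(ω·C) = 0 - j11.11 Ω
  Z3: Z = jωL = j·5.554e+04·0.0152 = 0 + j844.3 Ω
  Z4: Z = jωL = j·5.554e+04·0.00133 = 0 + j73.87 Ω
Step 3 — Ladder network (open output): work backward from the far end, alternating series and parallel combinations. Z_in = 0 + j2349 Ω = 2349∠90.0° Ω.

Z = 0 + j2349 Ω = 2349∠90.0° Ω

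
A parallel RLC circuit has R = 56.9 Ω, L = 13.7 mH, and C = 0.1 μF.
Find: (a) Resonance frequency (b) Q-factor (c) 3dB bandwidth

Step 1 — Resonance: ω₀ = 1/√(LC) = 1/√(0.0137·1e-07) = 2.702e+04 rad/s.
Step 2 — f₀ = ω₀/(2π) = 4300 Hz.
Step 3 — Parallel Q: Q = R/(ω₀L) = 56.9/(2.702e+04·0.0137) = 0.1537.
Step 4 — Bandwidth: Δω = ω₀/Q = 1.757e+05 rad/s; BW = Δω/(2π) = 2.797e+04 Hz.

(a) f₀ = 4300 Hz  (b) Q = 0.1537  (c) BW = 2.797e+04 Hz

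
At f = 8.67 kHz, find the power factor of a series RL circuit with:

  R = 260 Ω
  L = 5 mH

Step 1 — Angular frequency: ω = 2π·f = 2π·8670 = 5.448e+04 rad/s.
Step 2 — Component impedances:
  R: Z = R = 260 Ω
  L: Z = jωL = j·5.448e+04·0.005 = 0 + j272.4 Ω
Step 3 — Series combination: Z_total = R + L = 260 + j272.4 Ω = 376.5∠46.3° Ω.
Step 4 — Power factor: PF = cos(φ) = Re(Z)/|Z| = 260/376.55 = 0.6905.
Step 5 — Type: Im(Z) = 272.4 ⇒ lagging (phase φ = 46.3°).

PF = 0.6905 (lagging, φ = 46.3°)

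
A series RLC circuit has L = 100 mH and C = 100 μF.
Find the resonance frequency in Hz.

Step 1 — Resonance condition Im(Z)=0 gives ω₀ = 1/√(LC).
Step 2 — ω₀ = 1/√(0.1·0.0001) = 316.2 rad/s.
Step 3 — f₀ = ω₀/(2π) = 50.33 Hz.

f₀ = 50.33 Hz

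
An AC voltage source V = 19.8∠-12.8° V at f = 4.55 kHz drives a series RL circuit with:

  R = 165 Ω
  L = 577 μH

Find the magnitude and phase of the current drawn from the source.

Step 1 — Angular frequency: ω = 2π·f = 2π·4550 = 2.859e+04 rad/s.
Step 2 — Component impedances:
  R: Z = R = 165 Ω
  L: Z = jωL = j·2.859e+04·0.000577 = 0 + j16.5 Ω
Step 3 — Series combination: Z_total = R + L = 165 + j16.5 Ω = 165.8∠5.7° Ω.
Step 4 — Source phasor: V = 19.8∠-12.8° V = 19.31 - j4.387 V.
Step 5 — Ohm's law: I = V / Z_total = (19.31 - j4.387) / (165 + j16.5) = 0.1132 - j0.03791 A.
Step 6 — Convert to polar: |I| = 0.1194 A, ∠I = -18.5°.

I = 0.1194∠-18.5° A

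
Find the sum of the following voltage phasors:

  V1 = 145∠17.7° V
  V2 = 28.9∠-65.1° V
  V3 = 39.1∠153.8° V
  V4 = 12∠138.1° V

Step 1 — Convert each phasor to rectangular form:
  V1 = 145·(cos(17.7°) + j·sin(17.7°)) = 138.1 + j44.08 V
  V2 = 28.9·(cos(-65.1°) + j·sin(-65.1°)) = 12.17 - j26.21 V
  V3 = 39.1·(cos(153.8°) + j·sin(153.8°)) = -35.08 + j17.26 V
  V4 = 12·(cos(138.1°) + j·sin(138.1°)) = -8.932 + j8.014 V
Step 2 — Sum components: V_total = 106.3 + j43.15 V.
Step 3 — Convert to polar: |V_total| = 114.7 V, ∠V_total = 22.1°.

V_total = 114.7∠22.1° V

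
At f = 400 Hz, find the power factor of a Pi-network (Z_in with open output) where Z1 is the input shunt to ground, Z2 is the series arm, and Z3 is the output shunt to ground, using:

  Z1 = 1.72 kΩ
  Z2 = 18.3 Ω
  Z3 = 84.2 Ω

Step 1 — Angular frequency: ω = 2π·f = 2π·400 = 2513 rad/s.
Step 2 — Component impedances:
  Z1: Z = R = 1720 Ω
  Z2: Z = R = 18.3 Ω
  Z3: Z = R = 84.2 Ω
Step 3 — With open output, the series arm Z2 and the output shunt Z3 appear in series to ground: Z2 + Z3 = 102.5 Ω.
Step 4 — Parallel with input shunt Z1: Z_in = Z1 || (Z2 + Z3) = 96.74 Ω = 96.74∠0.0° Ω.
Step 5 — Power factor: PF = cos(φ) = Re(Z)/|Z| = 96.74/96.74 = 1.
Step 6 — Type: Im(Z) = 0 ⇒ unity (phase φ = 0.0°).

PF = 1 (unity, φ = 0.0°)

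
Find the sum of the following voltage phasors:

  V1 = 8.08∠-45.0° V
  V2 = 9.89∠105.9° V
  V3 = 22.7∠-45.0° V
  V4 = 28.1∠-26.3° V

Step 1 — Convert each phasor to rectangular form:
  V1 = 8.08·(cos(-45.0°) + j·sin(-45.0°)) = 5.713 - j5.713 V
  V2 = 9.89·(cos(105.9°) + j·sin(105.9°)) = -2.709 + j9.512 V
  V3 = 22.7·(cos(-45.0°) + j·sin(-45.0°)) = 16.05 - j16.05 V
  V4 = 28.1·(cos(-26.3°) + j·sin(-26.3°)) = 25.19 - j12.45 V
Step 2 — Sum components: V_total = 44.25 - j24.7 V.
Step 3 — Convert to polar: |V_total| = 50.68 V, ∠V_total = -29.2°.

V_total = 50.68∠-29.2° V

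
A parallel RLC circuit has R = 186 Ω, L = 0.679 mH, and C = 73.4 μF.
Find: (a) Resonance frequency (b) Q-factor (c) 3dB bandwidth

Step 1 — Resonance: ω₀ = 1/√(LC) = 1/√(0.000679·7.34e-05) = 4479 rad/s.
Step 2 — f₀ = ω₀/(2π) = 712.9 Hz.
Step 3 — Parallel Q: Q = R/(ω₀L) = 186/(4479·0.000679) = 61.15.
Step 4 — Bandwidth: Δω = ω₀/Q = 73.25 rad/s; BW = Δω/(2π) = 11.66 Hz.

(a) f₀ = 712.9 Hz  (b) Q = 61.15  (c) BW = 11.66 Hz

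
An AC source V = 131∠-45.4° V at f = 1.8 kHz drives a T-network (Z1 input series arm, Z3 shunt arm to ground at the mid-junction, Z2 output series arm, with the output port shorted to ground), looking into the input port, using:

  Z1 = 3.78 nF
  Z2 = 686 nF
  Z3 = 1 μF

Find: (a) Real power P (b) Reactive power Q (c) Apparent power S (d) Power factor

Step 1 — Angular frequency: ω = 2π·f = 2π·1800 = 1.131e+04 rad/s.
Step 2 — Component impedances:
  Z1: Z = 1/(jωC) = -j/(ω·C) = 0 - j2.339e+04 Ω
  Z2: Z = 1/(jωC) = -j/(ω·C) = 0 - j128.9 Ω
  Z3: Z = 1/(jωC) = -j/(ω·C) = 0 - j88.42 Ω
Step 3 — With the output port shorted to ground, the output series arm Z2 runs from the junction to ground; the shunt arm Z3 also runs from the junction to ground. They appear in parallel: Z3 || Z2 = 0 - j52.44 Ω.
Step 4 — Series with input arm Z1: Z_in = Z1 + (Z3 || Z2) = 0 - j2.344e+04 Ω = 2.344e+04∠-90.0° Ω.
Step 5 — Source phasor: V = 131∠-45.4° V = 91.98 - j93.28 V.
Step 6 — Current: I = V / Z = 0.003979 + j0.003924 A = 0.005588∠44.6° A.
Step 7 — Complex power: S = V·I* = 0 - j0.732 VA.
Step 8 — Real power: P = Re(S) = 0 W.
Step 9 — Reactive power: Q = Im(S) = -0.732 VAR.
Step 10 — Apparent power: |S| = 0.732 VA.
Step 11 — Power factor: PF = P/|S| = 0 (leading).

(a) P = 0 W  (b) Q = -0.732 VAR  (c) S = 0.732 VA  (d) PF = 0 (leading)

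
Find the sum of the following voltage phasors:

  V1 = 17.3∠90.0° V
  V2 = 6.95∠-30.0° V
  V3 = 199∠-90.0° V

Step 1 — Convert each phasor to rectangular form:
  V1 = 17.3·(cos(90.0°) + j·sin(90.0°)) = 0 + j17.3 V
  V2 = 6.95·(cos(-30.0°) + j·sin(-30.0°)) = 6.019 - j3.475 V
  V3 = 199·(cos(-90.0°) + j·sin(-90.0°)) = 0 - j199 V
Step 2 — Sum components: V_total = 6.019 - j185.2 V.
Step 3 — Convert to polar: |V_total| = 185.3 V, ∠V_total = -88.1°.

V_total = 185.3∠-88.1° V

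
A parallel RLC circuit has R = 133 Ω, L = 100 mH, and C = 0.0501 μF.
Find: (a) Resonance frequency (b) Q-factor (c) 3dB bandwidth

Step 1 — Resonance: ω₀ = 1/√(LC) = 1/√(0.1·5.01e-08) = 1.413e+04 rad/s.
Step 2 — f₀ = ω₀/(2π) = 2249 Hz.
Step 3 — Parallel Q: Q = R/(ω₀L) = 133/(1.413e+04·0.1) = 0.09414.
Step 4 — Bandwidth: Δω = ω₀/Q = 1.501e+05 rad/s; BW = Δω/(2π) = 2.389e+04 Hz.

(a) f₀ = 2249 Hz  (b) Q = 0.09414  (c) BW = 2.389e+04 Hz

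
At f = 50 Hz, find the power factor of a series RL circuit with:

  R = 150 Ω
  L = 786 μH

Step 1 — Angular frequency: ω = 2π·f = 2π·50 = 314.2 rad/s.
Step 2 — Component impedances:
  R: Z = R = 150 Ω
  L: Z = jωL = j·314.2·0.000786 = 0 + j0.2469 Ω
Step 3 — Series combination: Z_total = R + L = 150 + j0.2469 Ω = 150∠0.1° Ω.
Step 4 — Power factor: PF = cos(φ) = Re(Z)/|Z| = 150/150 = 1.
Step 5 — Type: Im(Z) = 0.2469 ⇒ lagging (phase φ = 0.1°).

PF = 1 (lagging, φ = 0.1°)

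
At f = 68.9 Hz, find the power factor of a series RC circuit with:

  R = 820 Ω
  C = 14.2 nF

Step 1 — Angular frequency: ω = 2π·f = 2π·68.9 = 432.9 rad/s.
Step 2 — Component impedances:
  R: Z = R = 820 Ω
  C: Z = 1/(jωC) = -j/(ω·C) = 0 - j1.627e+05 Ω
Step 3 — Series combination: Z_total = R + C = 820 - j1.627e+05 Ω = 1.627e+05∠-89.7° Ω.
Step 4 — Power factor: PF = cos(φ) = Re(Z)/|Z| = 820/1.6267e+05 = 0.005041.
Step 5 — Type: Im(Z) = -1.627e+05 ⇒ leading (phase φ = -89.7°).

PF = 0.005041 (leading, φ = -89.7°)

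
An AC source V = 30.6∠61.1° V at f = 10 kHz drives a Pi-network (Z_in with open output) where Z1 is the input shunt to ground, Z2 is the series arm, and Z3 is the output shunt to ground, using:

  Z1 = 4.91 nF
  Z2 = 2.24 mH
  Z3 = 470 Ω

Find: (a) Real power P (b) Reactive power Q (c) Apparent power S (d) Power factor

Step 1 — Angular frequency: ω = 2π·f = 2π·1e+04 = 6.283e+04 rad/s.
Step 2 — Component impedances:
  Z1: Z = 1/(jωC) = -j/(ω·C) = 0 - j3241 Ω
  Z2: Z = jωL = j·6.283e+04·0.00224 = 0 + j140.7 Ω
  Z3: Z = R = 470 Ω
Step 3 — With open output, the series arm Z2 and the output shunt Z3 appear in series to ground: Z2 + Z3 = 470 + j140.7 Ω.
Step 4 — Parallel with input shunt Z1: Z_in = Z1 || (Z2 + Z3) = 502.1 + j71.02 Ω = 507.1∠8.1° Ω.
Step 5 — Source phasor: V = 30.6∠61.1° V = 14.79 + j26.79 V.
Step 6 — Current: I = V / Z = 0.03627 + j0.04822 A = 0.06034∠53.0° A.
Step 7 — Complex power: S = V·I* = 1.828 + j0.2586 VA.
Step 8 — Real power: P = Re(S) = 1.828 W.
Step 9 — Reactive power: Q = Im(S) = 0.2586 VAR.
Step 10 — Apparent power: |S| = 1.847 VA.
Step 11 — Power factor: PF = P/|S| = 0.9901 (lagging).

(a) P = 1.828 W  (b) Q = 0.2586 VAR  (c) S = 1.847 VA  (d) PF = 0.9901 (lagging)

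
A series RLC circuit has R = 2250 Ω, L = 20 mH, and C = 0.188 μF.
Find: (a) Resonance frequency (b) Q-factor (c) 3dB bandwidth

Step 1 — Resonance: ω₀ = 1/√(LC) = 1/√(0.02·1.88e-07) = 1.631e+04 rad/s.
Step 2 — f₀ = ω₀/(2π) = 2596 Hz.
Step 3 — Series Q: Q = ω₀L/R = 1.631e+04·0.02/2250 = 0.145.
Step 4 — Bandwidth: Δω = ω₀/Q = 1.125e+05 rad/s; BW = Δω/(2π) = 1.79e+04 Hz.

(a) f₀ = 2596 Hz  (b) Q = 0.145  (c) BW = 1.79e+04 Hz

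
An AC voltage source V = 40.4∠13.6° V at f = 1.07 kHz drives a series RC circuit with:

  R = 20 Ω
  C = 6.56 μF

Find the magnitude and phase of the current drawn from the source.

Step 1 — Angular frequency: ω = 2π·f = 2π·1070 = 6723 rad/s.
Step 2 — Component impedances:
  R: Z = R = 20 Ω
  C: Z = 1/(jωC) = -j/(ω·C) = 0 - j22.67 Ω
Step 3 — Series combination: Z_total = R + C = 20 - j22.67 Ω = 30.23∠-48.6° Ω.
Step 4 — Source phasor: V = 40.4∠13.6° V = 39.27 + j9.5 V.
Step 5 — Ohm's law: I = V / Z_total = (39.27 + j9.5) / (20 - j22.67) = 0.6235 + j1.182 A.
Step 6 — Convert to polar: |I| = 1.336 A, ∠I = 62.2°.

I = 1.336∠62.2° A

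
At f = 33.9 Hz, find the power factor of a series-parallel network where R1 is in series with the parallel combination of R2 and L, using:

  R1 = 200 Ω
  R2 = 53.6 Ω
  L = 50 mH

Step 1 — Angular frequency: ω = 2π·f = 2π·33.9 = 213 rad/s.
Step 2 — Component impedances:
  R1: Z = R = 200 Ω
  R2: Z = R = 53.6 Ω
  L: Z = jωL = j·213·0.05 = 0 + j10.65 Ω
Step 3 — Parallel branch: R2 || L = 1/(1/R2 + 1/L) = 2.036 + j10.25 Ω.
Step 4 — Series with R1: Z_total = R1 + (R2 || L) = 202 + j10.25 Ω = 202.3∠2.9° Ω.
Step 5 — Power factor: PF = cos(φ) = Re(Z)/|Z| = 202.04/202.3 = 0.9987.
Step 6 — Type: Im(Z) = 10.25 ⇒ lagging (phase φ = 2.9°).

PF = 0.9987 (lagging, φ = 2.9°)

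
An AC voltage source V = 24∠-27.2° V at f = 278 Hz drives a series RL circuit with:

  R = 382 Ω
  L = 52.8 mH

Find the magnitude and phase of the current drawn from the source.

Step 1 — Angular frequency: ω = 2π·f = 2π·278 = 1747 rad/s.
Step 2 — Component impedances:
  R: Z = R = 382 Ω
  L: Z = jωL = j·1747·0.0528 = 0 + j92.23 Ω
Step 3 — Series combination: Z_total = R + L = 382 + j92.23 Ω = 393∠13.6° Ω.
Step 4 — Source phasor: V = 24∠-27.2° V = 21.35 - j10.97 V.
Step 5 — Ohm's law: I = V / Z_total = (21.35 - j10.97) / (382 + j92.23) = 0.04625 - j0.03988 A.
Step 6 — Convert to polar: |I| = 0.06107 A, ∠I = -40.8°.

I = 0.06107∠-40.8° A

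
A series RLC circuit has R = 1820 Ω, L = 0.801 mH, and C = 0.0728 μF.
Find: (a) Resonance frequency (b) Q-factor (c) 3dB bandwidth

Step 1 — Resonance: ω₀ = 1/√(LC) = 1/√(0.000801·7.28e-08) = 1.31e+05 rad/s.
Step 2 — f₀ = ω₀/(2π) = 2.084e+04 Hz.
Step 3 — Series Q: Q = ω₀L/R = 1.31e+05·0.000801/1820 = 0.05763.
Step 4 — Bandwidth: Δω = ω₀/Q = 2.272e+06 rad/s; BW = Δω/(2π) = 3.616e+05 Hz.

(a) f₀ = 2.084e+04 Hz  (b) Q = 0.05763  (c) BW = 3.616e+05 Hz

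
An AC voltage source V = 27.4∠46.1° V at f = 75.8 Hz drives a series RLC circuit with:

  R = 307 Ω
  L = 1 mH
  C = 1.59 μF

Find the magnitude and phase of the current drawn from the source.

Step 1 — Angular frequency: ω = 2π·f = 2π·75.8 = 476.3 rad/s.
Step 2 — Component impedances:
  R: Z = R = 307 Ω
  L: Z = jωL = j·476.3·0.001 = 0 + j0.4763 Ω
  C: Z = 1/(jωC) = -j/(ω·C) = 0 - j1321 Ω
Step 3 — Series combination: Z_total = R + L + C = 307 - j1320 Ω = 1355∠-76.9° Ω.
Step 4 — Source phasor: V = 27.4∠46.1° V = 19 + j19.74 V.
Step 5 — Ohm's law: I = V / Z_total = (19 + j19.74) / (307 - j1320) = -0.01101 + j0.01695 A.
Step 6 — Convert to polar: |I| = 0.02022 A, ∠I = 123.0°.

I = 0.02022∠123.0° A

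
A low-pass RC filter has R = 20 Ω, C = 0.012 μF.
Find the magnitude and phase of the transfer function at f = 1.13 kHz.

Step 1 — Angular frequency: ω = 2π·1130 = 7100 rad/s.
Step 2 — Transfer function: H(jω) = 1/(1 + jωRC).
Step 3 — Denominator: 1 + jωRC = 1 + j·7100·20·1.2e-08 = 1 + j0.001704.
Step 4 — H = 1 - j0.001704.
Step 5 — Magnitude: |H| = 1 (-0.0 dB); phase: φ = -0.1°.

|H| = 1 (-0.0 dB), φ = -0.1°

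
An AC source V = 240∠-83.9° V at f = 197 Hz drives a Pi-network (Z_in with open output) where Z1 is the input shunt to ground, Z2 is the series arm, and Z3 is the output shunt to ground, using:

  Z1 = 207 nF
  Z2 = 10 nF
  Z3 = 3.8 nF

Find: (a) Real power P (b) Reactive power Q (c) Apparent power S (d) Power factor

Step 1 — Angular frequency: ω = 2π·f = 2π·197 = 1238 rad/s.
Step 2 — Component impedances:
  Z1: Z = 1/(jωC) = -j/(ω·C) = 0 - j3903 Ω
  Z2: Z = 1/(jωC) = -j/(ω·C) = 0 - j8.079e+04 Ω
  Z3: Z = 1/(jωC) = -j/(ω·C) = 0 - j2.126e+05 Ω
Step 3 — With open output, the series arm Z2 and the output shunt Z3 appear in series to ground: Z2 + Z3 = 0 - j2.934e+05 Ω.
Step 4 — Parallel with input shunt Z1: Z_in = Z1 || (Z2 + Z3) = 0 - j3852 Ω = 3852∠-90.0° Ω.
Step 5 — Source phasor: V = 240∠-83.9° V = 25.5 - j238.6 V.
Step 6 — Current: I = V / Z = 0.06196 + j0.006621 A = 0.06231∠6.1° A.
Step 7 — Complex power: S = V·I* = 0 - j14.95 VA.
Step 8 — Real power: P = Re(S) = 0 W.
Step 9 — Reactive power: Q = Im(S) = -14.95 VAR.
Step 10 — Apparent power: |S| = 14.95 VA.
Step 11 — Power factor: PF = P/|S| = 0 (leading).

(a) P = 0 W  (b) Q = -14.95 VAR  (c) S = 14.95 VA  (d) PF = 0 (leading)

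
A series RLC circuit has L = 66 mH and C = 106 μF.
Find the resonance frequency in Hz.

Step 1 — Resonance condition Im(Z)=0 gives ω₀ = 1/√(LC).
Step 2 — ω₀ = 1/√(0.066·0.000106) = 378.1 rad/s.
Step 3 — f₀ = ω₀/(2π) = 60.17 Hz.

f₀ = 60.17 Hz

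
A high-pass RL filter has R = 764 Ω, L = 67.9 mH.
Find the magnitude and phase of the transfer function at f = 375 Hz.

Step 1 — Angular frequency: ω = 2π·375 = 2356 rad/s.
Step 2 — Transfer function: H(jω) = jωL/(R + jωL).
Step 3 — Numerator jωL = j·160; denominator R + jωL = 764 + j160.
Step 4 — H = 0.04201 + j0.2006.
Step 5 — Magnitude: |H| = 0.205 (-13.8 dB); phase: φ = 78.2°.

|H| = 0.205 (-13.8 dB), φ = 78.2°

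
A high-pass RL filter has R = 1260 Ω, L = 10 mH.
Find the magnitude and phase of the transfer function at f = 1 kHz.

Step 1 — Angular frequency: ω = 2π·1000 = 6283 rad/s.
Step 2 — Transfer function: H(jω) = jωL/(R + jωL).
Step 3 — Numerator jωL = j·62.83; denominator R + jωL = 1260 + j62.83.
Step 4 — H = 0.002481 + j0.04974.
Step 5 — Magnitude: |H| = 0.0498 (-26.1 dB); phase: φ = 87.1°.

|H| = 0.0498 (-26.1 dB), φ = 87.1°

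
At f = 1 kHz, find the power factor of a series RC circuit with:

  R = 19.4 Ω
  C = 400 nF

Step 1 — Angular frequency: ω = 2π·f = 2π·1000 = 6283 rad/s.
Step 2 — Component impedances:
  R: Z = R = 19.4 Ω
  C: Z = 1/(jωC) = -j/(ω·C) = 0 - j397.9 Ω
Step 3 — Series combination: Z_total = R + C = 19.4 - j397.9 Ω = 398.4∠-87.2° Ω.
Step 4 — Power factor: PF = cos(φ) = Re(Z)/|Z| = 19.4/398.36 = 0.0487.
Step 5 — Type: Im(Z) = -397.9 ⇒ leading (phase φ = -87.2°).

PF = 0.0487 (leading, φ = -87.2°)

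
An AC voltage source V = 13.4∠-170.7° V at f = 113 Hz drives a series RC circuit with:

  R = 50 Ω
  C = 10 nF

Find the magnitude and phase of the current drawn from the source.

Step 1 — Angular frequency: ω = 2π·f = 2π·113 = 710 rad/s.
Step 2 — Component impedances:
  R: Z = R = 50 Ω
  C: Z = 1/(jωC) = -j/(ω·C) = 0 - j1.408e+05 Ω
Step 3 — Series combination: Z_total = R + C = 50 - j1.408e+05 Ω = 1.408e+05∠-90.0° Ω.
Step 4 — Source phasor: V = 13.4∠-170.7° V = -13.22 - j2.165 V.
Step 5 — Ohm's law: I = V / Z_total = (-13.22 - j2.165) / (50 - j1.408e+05) = 1.534e-05 - j9.389e-05 A.
Step 6 — Convert to polar: |I| = 9.514e-05 A, ∠I = -80.7°.

I = 9.514e-05∠-80.7° A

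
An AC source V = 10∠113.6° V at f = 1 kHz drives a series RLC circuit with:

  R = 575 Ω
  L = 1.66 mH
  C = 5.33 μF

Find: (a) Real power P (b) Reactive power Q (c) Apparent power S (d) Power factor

Step 1 — Angular frequency: ω = 2π·f = 2π·1000 = 6283 rad/s.
Step 2 — Component impedances:
  R: Z = R = 575 Ω
  L: Z = jωL = j·6283·0.00166 = 0 + j10.43 Ω
  C: Z = 1/(jωC) = -j/(ω·C) = 0 - j29.86 Ω
Step 3 — Series combination: Z_total = R + L + C = 575 - j19.43 Ω = 575.3∠-1.9° Ω.
Step 4 — Source phasor: V = 10∠113.6° V = -4.003 + j9.164 V.
Step 5 — Current: I = V / Z = -0.007493 + j0.01568 A = 0.01738∠115.5° A.
Step 6 — Complex power: S = V·I* = 0.1737 - j0.00587 VA.
Step 7 — Real power: P = Re(S) = 0.1737 W.
Step 8 — Reactive power: Q = Im(S) = -0.00587 VAR.
Step 9 — Apparent power: |S| = 0.1738 VA.
Step 10 — Power factor: PF = P/|S| = 0.9994 (leading).

(a) P = 0.1737 W  (b) Q = -0.00587 VAR  (c) S = 0.1738 VA  (d) PF = 0.9994 (leading)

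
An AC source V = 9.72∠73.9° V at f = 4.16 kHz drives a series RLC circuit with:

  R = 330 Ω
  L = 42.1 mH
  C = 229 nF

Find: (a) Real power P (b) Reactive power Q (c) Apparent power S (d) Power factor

Step 1 — Angular frequency: ω = 2π·f = 2π·4160 = 2.614e+04 rad/s.
Step 2 — Component impedances:
  R: Z = R = 330 Ω
  L: Z = jωL = j·2.614e+04·0.0421 = 0 + j1100 Ω
  C: Z = 1/(jωC) = -j/(ω·C) = 0 - j167.1 Ω
Step 3 — Series combination: Z_total = R + L + C = 330 + j933.3 Ω = 990∠70.5° Ω.
Step 4 — Source phasor: V = 9.72∠73.9° V = 2.695 + j9.339 V.
Step 5 — Current: I = V / Z = 0.009802 + j0.0005775 A = 0.009819∠3.4° A.
Step 6 — Complex power: S = V·I* = 0.03181 + j0.08998 VA.
Step 7 — Real power: P = Re(S) = 0.03181 W.
Step 8 — Reactive power: Q = Im(S) = 0.08998 VAR.
Step 9 — Apparent power: |S| = 0.09544 VA.
Step 10 — Power factor: PF = P/|S| = 0.3333 (lagging).

(a) P = 0.03181 W  (b) Q = 0.08998 VAR  (c) S = 0.09544 VA  (d) PF = 0.3333 (lagging)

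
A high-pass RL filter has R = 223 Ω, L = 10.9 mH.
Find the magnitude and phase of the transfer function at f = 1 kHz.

Step 1 — Angular frequency: ω = 2π·1000 = 6283 rad/s.
Step 2 — Transfer function: H(jω) = jωL/(R + jωL).
Step 3 — Numerator jωL = j·68.49; denominator R + jωL = 223 + j68.49.
Step 4 — H = 0.08619 + j0.2806.
Step 5 — Magnitude: |H| = 0.2936 (-10.6 dB); phase: φ = 72.9°.

|H| = 0.2936 (-10.6 dB), φ = 72.9°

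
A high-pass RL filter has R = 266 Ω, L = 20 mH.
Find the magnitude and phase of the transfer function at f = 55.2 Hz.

Step 1 — Angular frequency: ω = 2π·55.2 = 346.8 rad/s.
Step 2 — Transfer function: H(jω) = jωL/(R + jωL).
Step 3 — Numerator jωL = j·6.937; denominator R + jωL = 266 + j6.937.
Step 4 — H = 0.0006796 + j0.02606.
Step 5 — Magnitude: |H| = 0.02607 (-31.7 dB); phase: φ = 88.5°.

|H| = 0.02607 (-31.7 dB), φ = 88.5°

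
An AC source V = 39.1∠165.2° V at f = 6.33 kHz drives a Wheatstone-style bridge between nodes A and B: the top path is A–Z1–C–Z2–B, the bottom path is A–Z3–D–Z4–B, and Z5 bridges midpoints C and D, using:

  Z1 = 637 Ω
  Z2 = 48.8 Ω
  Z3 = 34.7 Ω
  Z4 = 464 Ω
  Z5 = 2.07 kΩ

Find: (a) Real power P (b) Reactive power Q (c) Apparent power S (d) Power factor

Step 1 — Angular frequency: ω = 2π·f = 2π·6330 = 3.977e+04 rad/s.
Step 2 — Component impedances:
  Z1: Z = R = 637 Ω
  Z2: Z = R = 48.8 Ω
  Z3: Z = R = 34.7 Ω
  Z4: Z = R = 464 Ω
  Z5: Z = R = 2070 Ω
Step 3 — Bridge requires nodal analysis (the Z5 bridge couples midpoints C and D, so the two paths cannot be reduced to a simple series/parallel combination). Setting node B to ground and injecting 1 A at node A, the 3-node admittance system at A, C, D solves to V_A = Z_AB = 262.7 Ω = 262.7∠0.0° Ω.
Step 4 — Source phasor: V = 39.1∠165.2° V = -37.8 + j9.988 V.
Step 5 — Current: I = V / Z = -0.1439 + j0.03803 A = 0.1489∠165.2° A.
Step 6 — Complex power: S = V·I* = 5.82 VA.
Step 7 — Real power: P = Re(S) = 5.82 W.
Step 8 — Reactive power: Q = Im(S) = 0 VAR.
Step 9 — Apparent power: |S| = 5.82 VA.
Step 10 — Power factor: PF = P/|S| = 1 (unity).

(a) P = 5.82 W  (b) Q = 0 VAR  (c) S = 5.82 VA  (d) PF = 1 (unity)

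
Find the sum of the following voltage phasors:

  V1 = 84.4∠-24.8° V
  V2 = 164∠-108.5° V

Step 1 — Convert each phasor to rectangular form:
  V1 = 84.4·(cos(-24.8°) + j·sin(-24.8°)) = 76.62 - j35.4 V
  V2 = 164·(cos(-108.5°) + j·sin(-108.5°)) = -52.04 - j155.5 V
Step 2 — Sum components: V_total = 24.58 - j190.9 V.
Step 3 — Convert to polar: |V_total| = 192.5 V, ∠V_total = -82.7°.

V_total = 192.5∠-82.7° V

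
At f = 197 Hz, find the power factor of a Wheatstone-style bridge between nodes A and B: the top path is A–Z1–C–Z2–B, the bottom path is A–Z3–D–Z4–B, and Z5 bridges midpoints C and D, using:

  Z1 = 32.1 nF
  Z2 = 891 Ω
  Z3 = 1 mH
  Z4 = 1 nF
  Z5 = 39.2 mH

Step 1 — Angular frequency: ω = 2π·f = 2π·197 = 1238 rad/s.
Step 2 — Component impedances:
  Z1: Z = 1/(jωC) = -j/(ω·C) = 0 - j2.517e+04 Ω
  Z2: Z = R = 891 Ω
  Z3: Z = jωL = j·1238·0.001 = 0 + j1.238 Ω
  Z4: Z = 1/(jωC) = -j/(ω·C) = 0 - j8.079e+05 Ω
  Z5: Z = jωL = j·1238·0.0392 = 0 + j48.52 Ω
Step 3 — Bridge requires nodal analysis (the Z5 bridge couples midpoints C and D, so the two paths cannot be reduced to a simple series/parallel combination). Setting node B to ground and injecting 1 A at node A, the 3-node admittance system at A, C, D solves to V_A = Z_AB = 891.1 + j48.88 Ω = 892.4∠3.1° Ω.
Step 4 — Power factor: PF = cos(φ) = Re(Z)/|Z| = 891.1/892.4 = 0.9985.
Step 5 — Type: Im(Z) = 48.88 ⇒ lagging (phase φ = 3.1°).

PF = 0.9985 (lagging, φ = 3.1°)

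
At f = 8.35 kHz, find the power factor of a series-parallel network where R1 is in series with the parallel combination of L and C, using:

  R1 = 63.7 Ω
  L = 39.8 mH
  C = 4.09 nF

Step 1 — Angular frequency: ω = 2π·f = 2π·8350 = 5.246e+04 rad/s.
Step 2 — Component impedances:
  R1: Z = R = 63.7 Ω
  L: Z = jωL = j·5.246e+04·0.0398 = 0 + j2088 Ω
  C: Z = 1/(jωC) = -j/(ω·C) = 0 - j4660 Ω
Step 3 — Parallel branch: L || C = 1/(1/L + 1/C) = 0 + j3783 Ω.
Step 4 — Series with R1: Z_total = R1 + (L || C) = 63.7 + j3783 Ω = 3784∠89.0° Ω.
Step 5 — Power factor: PF = cos(φ) = Re(Z)/|Z| = 63.7/3783.7 = 0.01684.
Step 6 — Type: Im(Z) = 3783 ⇒ lagging (phase φ = 89.0°).

PF = 0.01684 (lagging, φ = 89.0°)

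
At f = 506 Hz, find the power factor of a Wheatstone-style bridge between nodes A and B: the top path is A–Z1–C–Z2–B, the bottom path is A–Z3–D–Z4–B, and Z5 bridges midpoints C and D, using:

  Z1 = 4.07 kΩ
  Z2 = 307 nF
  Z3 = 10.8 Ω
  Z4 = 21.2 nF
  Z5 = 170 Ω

Step 1 — Angular frequency: ω = 2π·f = 2π·506 = 3179 rad/s.
Step 2 — Component impedances:
  Z1: Z = R = 4070 Ω
  Z2: Z = 1/(jωC) = -j/(ω·C) = 0 - j1025 Ω
  Z3: Z = R = 10.8 Ω
  Z4: Z = 1/(jωC) = -j/(ω·C) = 0 - j1.484e+04 Ω
  Z5: Z = R = 170 Ω
Step 3 — Bridge requires nodal analysis (the Z5 bridge couples midpoints C and D, so the two paths cannot be reduced to a simple series/parallel combination). Setting node B to ground and injecting 1 A at node A, the 3-node admittance system at A, C, D solves to V_A = Z_AB = 152.7 - j959.8 Ω = 971.9∠-81.0° Ω.
Step 4 — Power factor: PF = cos(φ) = Re(Z)/|Z| = 152.75/971.9 = 0.1572.
Step 5 — Type: Im(Z) = -959.8 ⇒ leading (phase φ = -81.0°).

PF = 0.1572 (leading, φ = -81.0°)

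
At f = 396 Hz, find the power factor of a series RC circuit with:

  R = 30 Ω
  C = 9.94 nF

Step 1 — Angular frequency: ω = 2π·f = 2π·396 = 2488 rad/s.
Step 2 — Component impedances:
  R: Z = R = 30 Ω
  C: Z = 1/(jωC) = -j/(ω·C) = 0 - j4.043e+04 Ω
Step 3 — Series combination: Z_total = R + C = 30 - j4.043e+04 Ω = 4.043e+04∠-90.0° Ω.
Step 4 — Power factor: PF = cos(φ) = Re(Z)/|Z| = 30/4.043e+04 = 0.000742.
Step 5 — Type: Im(Z) = -4.043e+04 ⇒ leading (phase φ = -90.0°).

PF = 0.000742 (leading, φ = -90.0°)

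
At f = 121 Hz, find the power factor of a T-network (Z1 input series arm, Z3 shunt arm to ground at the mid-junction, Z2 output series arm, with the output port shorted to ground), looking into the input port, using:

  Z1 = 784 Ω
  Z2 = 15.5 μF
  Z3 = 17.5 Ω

Step 1 — Angular frequency: ω = 2π·f = 2π·121 = 760.3 rad/s.
Step 2 — Component impedances:
  Z1: Z = R = 784 Ω
  Z2: Z = 1/(jωC) = -j/(ω·C) = 0 - j84.86 Ω
  Z3: Z = R = 17.5 Ω
Step 3 — With the output port shorted to ground, the output series arm Z2 runs from the junction to ground; the shunt arm Z3 also runs from the junction to ground. They appear in parallel: Z3 || Z2 = 16.79 - j3.462 Ω.
Step 4 — Series with input arm Z1: Z_in = Z1 + (Z3 || Z2) = 800.8 - j3.462 Ω = 800.8∠-0.2° Ω.
Step 5 — Power factor: PF = cos(φ) = Re(Z)/|Z| = 800.8/800.8 = 1.
Step 6 — Type: Im(Z) = -3.462 ⇒ leading (phase φ = -0.2°).

PF = 1 (leading, φ = -0.2°)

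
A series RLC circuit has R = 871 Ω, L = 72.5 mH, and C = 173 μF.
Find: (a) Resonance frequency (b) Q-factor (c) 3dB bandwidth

Step 1 — Resonance: ω₀ = 1/√(LC) = 1/√(0.0725·0.000173) = 282.4 rad/s.
Step 2 — f₀ = ω₀/(2π) = 44.94 Hz.
Step 3 — Series Q: Q = ω₀L/R = 282.4·0.0725/871 = 0.0235.
Step 4 — Bandwidth: Δω = ω₀/Q = 1.201e+04 rad/s; BW = Δω/(2π) = 1912 Hz.

(a) f₀ = 44.94 Hz  (b) Q = 0.0235  (c) BW = 1912 Hz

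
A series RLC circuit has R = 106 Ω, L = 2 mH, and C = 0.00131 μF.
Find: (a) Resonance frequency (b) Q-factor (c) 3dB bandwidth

Step 1 — Resonance condition Im(Z)=0 gives ω₀ = 1/√(LC).
Step 2 — ω₀ = 1/√(0.002·1.31e-09) = 6.178e+05 rad/s.
Step 3 — f₀ = ω₀/(2π) = 9.833e+04 Hz.
Step 4 — Series Q: Q = ω₀L/R = 6.178e+05·0.002/106 = 11.66.
Step 5 — 3dB bandwidth: Δω = ω₀/Q = 5.3e+04 rad/s; BW = Δω/(2π) = 8435 Hz.

(a) f₀ = 9.833e+04 Hz  (b) Q = 11.66  (c) BW = 8435 Hz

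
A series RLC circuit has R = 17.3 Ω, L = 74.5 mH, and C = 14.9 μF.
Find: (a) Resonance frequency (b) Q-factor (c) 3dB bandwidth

Step 1 — Resonance condition Im(Z)=0 gives ω₀ = 1/√(LC).
Step 2 — ω₀ = 1/√(0.0745·1.49e-05) = 949.1 rad/s.
Step 3 — f₀ = ω₀/(2π) = 151.1 Hz.
Step 4 — Series Q: Q = ω₀L/R = 949.1·0.0745/17.3 = 4.087.
Step 5 — 3dB bandwidth: Δω = ω₀/Q = 232.2 rad/s; BW = Δω/(2π) = 36.96 Hz.

(a) f₀ = 151.1 Hz  (b) Q = 4.087  (c) BW = 36.96 Hz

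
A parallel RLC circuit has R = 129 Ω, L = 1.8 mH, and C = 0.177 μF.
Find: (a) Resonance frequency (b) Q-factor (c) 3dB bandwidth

Step 1 — Resonance: ω₀ = 1/√(LC) = 1/√(0.0018·1.77e-07) = 5.602e+04 rad/s.
Step 2 — f₀ = ω₀/(2π) = 8917 Hz.
Step 3 — Parallel Q: Q = R/(ω₀L) = 129/(5.602e+04·0.0018) = 1.279.
Step 4 — Bandwidth: Δω = ω₀/Q = 4.38e+04 rad/s; BW = Δω/(2π) = 6970 Hz.

(a) f₀ = 8917 Hz  (b) Q = 1.279  (c) BW = 6970 Hz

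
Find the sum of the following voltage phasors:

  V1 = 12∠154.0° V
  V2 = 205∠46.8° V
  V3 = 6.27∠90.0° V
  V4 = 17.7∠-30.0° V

Step 1 — Convert each phasor to rectangular form:
  V1 = 12·(cos(154.0°) + j·sin(154.0°)) = -10.79 + j5.26 V
  V2 = 205·(cos(46.8°) + j·sin(46.8°)) = 140.3 + j149.4 V
  V3 = 6.27·(cos(90.0°) + j·sin(90.0°)) = 0 + j6.27 V
  V4 = 17.7·(cos(-30.0°) + j·sin(-30.0°)) = 15.33 - j8.85 V
Step 2 — Sum components: V_total = 144.9 + j152.1 V.
Step 3 — Convert to polar: |V_total| = 210.1 V, ∠V_total = 46.4°.

V_total = 210.1∠46.4° V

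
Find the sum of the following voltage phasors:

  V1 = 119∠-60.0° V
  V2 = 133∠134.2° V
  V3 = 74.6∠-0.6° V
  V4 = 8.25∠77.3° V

Step 1 — Convert each phasor to rectangular form:
  V1 = 119·(cos(-60.0°) + j·sin(-60.0°)) = 59.5 - j103.1 V
  V2 = 133·(cos(134.2°) + j·sin(134.2°)) = -92.72 + j95.35 V
  V3 = 74.6·(cos(-0.6°) + j·sin(-0.6°)) = 74.6 - j0.7812 V
  V4 = 8.25·(cos(77.3°) + j·sin(77.3°)) = 1.814 + j8.048 V
Step 2 — Sum components: V_total = 43.19 - j0.4409 V.
Step 3 — Convert to polar: |V_total| = 43.19 V, ∠V_total = -0.6°.

V_total = 43.19∠-0.6° V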